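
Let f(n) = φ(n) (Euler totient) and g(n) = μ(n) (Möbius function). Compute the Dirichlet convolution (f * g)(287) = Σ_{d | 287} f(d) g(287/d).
(φ * μ)(287) = 195

Divisors of 287: [1, 7, 41, 287]. For each d | 287:
  d = 1: φ(1) · μ(287/1) = 1 · 1 = 1
  d = 7: φ(7) · μ(287/7) = 6 · -1 = -6
  d = 41: φ(41) · μ(287/41) = 40 · -1 = -40
  d = 287: φ(287) · μ(287/287) = 240 · 1 = 240
Summing: (φ * μ)(287) = 1 + -6 + -40 + 240 = 195.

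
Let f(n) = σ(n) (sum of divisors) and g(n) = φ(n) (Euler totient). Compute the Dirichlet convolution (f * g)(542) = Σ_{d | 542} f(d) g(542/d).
(σ * φ)(542) = 2168

Divisors of 542: [1, 2, 271, 542]. For each d | 542:
  d = 1: σ(1) · φ(542/1) = 1 · 270 = 270
  d = 2: σ(2) · φ(542/2) = 3 · 270 = 810
  d = 271: σ(271) · φ(542/271) = 272 · 1 = 272
  d = 542: σ(542) · φ(542/542) = 816 · 1 = 816
Summing: (σ * φ)(542) = 270 + 810 + 272 + 816 = 2168.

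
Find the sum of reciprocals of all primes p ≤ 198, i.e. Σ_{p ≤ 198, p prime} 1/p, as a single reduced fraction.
Σ 1/p = 76196574135067008118914163673288637004399442476398684669741544152346284384175423/39195588149163123383161804554421175259738677336198748467804183290796540382737190

π(198) = 45, so the primes ≤ 198 are [2, 3, 5, 7, 11, 13, 17, 19, 23, 29, 31, 37, 41, 43, 47, 53, 59, 61, 67, 71, 73, 79, 83, 89, 97, 101, 103, 107, 109, 113, 127, 131, 137, 139, 149, 151, 157, 163, 167, 173, 179, 181, 191, 193, 197]. Summing 1/p over these primes: 76196574135067008118914163673288637004399442476398684669741544152346284384175423/39195588149163123383161804554421175259738677336198748467804183290796540382737190 ≈ 1.9440. Mertens estimate ln ln(198) + 0.2615 ≈ 1.9270.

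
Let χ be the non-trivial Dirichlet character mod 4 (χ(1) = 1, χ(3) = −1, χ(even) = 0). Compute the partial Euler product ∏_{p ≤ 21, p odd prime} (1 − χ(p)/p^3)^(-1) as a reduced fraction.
∏ = 2463517706231725/2542314678779904

The odd primes p ≤ 21 are [3, 5, 7, 11, 13, 17, 19]. For each, χ(p) = 1 if p ≡ 1 mod 4, χ(p) = −1 if p ≡ 3 mod 4. Taking (1 − χ(p)/p^3)^(-1) = p^3/(p^3 − χ(p)): (1 − (-1)/3^3)^(-1) · (1 − (1)/5^3)^(-1) · (1 − (-1)/7^3)^(-1) · (1 − (-1)/11^3)^(-1) · (1 − (1)/13^3)^(-1) · (1 − (1)/17^3)^(-1) · (1 − (-1)/19^3)^(-1) = 2463517706231725/2542314678779904.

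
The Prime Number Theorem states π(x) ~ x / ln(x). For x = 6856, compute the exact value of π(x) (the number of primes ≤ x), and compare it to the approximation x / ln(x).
π(6856) = 881;  x/ln(x) ≈ 776.19;  relative error ≈ 11.90%.

Directly count primes up to 6856: π(6856) = 881. The PNT approximation gives 6856/ln(6856) ≈ 6856/8.83288 ≈ 776.19. Relative error (π(x) − x/ln(x)) / π(x) ≈ 11.90%; the approximation is known to undercount slightly (Li(x) is a better estimate).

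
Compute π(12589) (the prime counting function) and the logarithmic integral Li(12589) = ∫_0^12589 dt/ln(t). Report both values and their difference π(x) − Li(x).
π(12589) = 1504;  Li(12589) ≈ 1523.65;  π(x) − Li(x) ≈ -19.65.

Direct count of primes ≤ 12589 gives π(12589) = 1504. Numerical evaluation of the logarithmic integral gives Li(12589) ≈ 1523.65. The difference π(x) − Li(x) ≈ -19.65 is typically negative for small/moderate x (Li(x) overestimates), though Littlewood's theorem shows this sign changes infinitely often.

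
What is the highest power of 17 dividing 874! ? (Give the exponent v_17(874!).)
v_17(874!) = 54

Legendre's formula: v_p(n!) = Σ_{k ≥ 1} ⌊n / p^k⌋. For p = 17, n = 874, the terms are:
  ⌊874/17^1⌋ = ⌊874/17⌋ = 51
  ⌊874/17^2⌋ = ⌊874/289⌋ = 3
(the next term ⌊874/17^3⌋ = 0, terminating the sum). Summing: v_17(874!) = 51 + 3 = 54.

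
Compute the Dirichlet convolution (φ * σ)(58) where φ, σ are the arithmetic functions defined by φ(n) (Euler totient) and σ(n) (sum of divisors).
(φ * σ)(58) = 232

Divisors of 58: [1, 2, 29, 58]. For each d | 58:
  d = 1: φ(1) · σ(58/1) = 1 · 90 = 90
  d = 2: φ(2) · σ(58/2) = 1 · 30 = 30
  d = 29: φ(29) · σ(58/29) = 28 · 3 = 84
  d = 58: φ(58) · σ(58/58) = 28 · 1 = 28
Summing: (φ * σ)(58) = 90 + 30 + 84 + 28 = 232.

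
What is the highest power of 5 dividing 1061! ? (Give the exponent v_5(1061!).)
v_5(1061!) = 263

Legendre's formula: v_p(n!) = Σ_{k ≥ 1} ⌊n / p^k⌋. For p = 5, n = 1061, the terms are:
  ⌊1061/5^1⌋ = ⌊1061/5⌋ = 212
  ⌊1061/5^2⌋ = ⌊1061/25⌋ = 42
  ⌊1061/5^3⌋ = ⌊1061/125⌋ = 8
  ⌊1061/5^4⌋ = ⌊1061/625⌋ = 1
(the next term ⌊1061/5^5⌋ = 0, terminating the sum). Summing: v_5(1061!) = 212 + 42 + 8 + 1 = 263.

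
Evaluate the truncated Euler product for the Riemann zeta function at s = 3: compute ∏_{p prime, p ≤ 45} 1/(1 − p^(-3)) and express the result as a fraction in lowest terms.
∏ = 11622300127850926153432227486340003/9669167824002218213355442162630656

The primes p ≤ 45 are [2, 3, 5, 7, 11, 13, 17, 19, 23, 29, 31, 37, 41, 43]. For each prime, (1 − 1/p^3)^(-1) = p^3 / (p^3 − 1). The product is (1 − 1/2^3)^(-1), (1 − 1/3^3)^(-1), (1 − 1/5^3)^(-1), (1 − 1/7^3)^(-1), (1 − 1/11^3)^(-1), (1 − 1/13^3)^(-1), (1 − 1/17^3)^(-1), (1 − 1/19^3)^(-1), (1 − 1/23^3)^(-1), (1 − 1/29^3)^(-1), (1 − 1/31^3)^(-1), (1 − 1/37^3)^(-1), (1 − 1/41^3)^(-1), (1 − 1/43^3)^(-1) = ∏ p^3 / (p^3 − 1) = 11622300127850926153432227486340003/9669167824002218213355442162630656.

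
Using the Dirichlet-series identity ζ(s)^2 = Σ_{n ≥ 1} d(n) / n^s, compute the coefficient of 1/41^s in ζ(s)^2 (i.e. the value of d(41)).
d(41) = 2

ζ(s)^2 = (Σ 1/m^s)(Σ 1/k^s). The coefficient of 1/n^s in the product is the number of ordered pairs (m, k) with mk = n, which equals d(n). For n = 41, divisors are [1, 41], so d(41) = 2.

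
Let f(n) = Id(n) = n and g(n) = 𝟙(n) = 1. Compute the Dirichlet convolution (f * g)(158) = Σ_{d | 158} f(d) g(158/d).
(Id * 𝟙)(158) = 240

Divisors of 158: [1, 2, 79, 158]. For each d | 158:
  d = 1: Id(1) · 𝟙(158/1) = 1 · 1 = 1
  d = 2: Id(2) · 𝟙(158/2) = 2 · 1 = 2
  d = 79: Id(79) · 𝟙(158/79) = 79 · 1 = 79
  d = 158: Id(158) · 𝟙(158/158) = 158 · 1 = 158
Summing: (Id * 𝟙)(158) = 1 + 2 + 79 + 158 = 240.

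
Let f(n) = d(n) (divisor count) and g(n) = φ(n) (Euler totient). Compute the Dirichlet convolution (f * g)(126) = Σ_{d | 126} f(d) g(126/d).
(d * φ)(126) = 312

Divisors of 126: [1, 2, 3, 6, 7, 9, 14, 18, 21, 42, 63, 126]. For each d | 126:
  d = 1: d(1) · φ(126/1) = 1 · 36 = 36
  d = 2: d(2) · φ(126/2) = 2 · 36 = 72
  d = 3: d(3) · φ(126/3) = 2 · 12 = 24
  d = 6: d(6) · φ(126/6) = 4 · 12 = 48
  d = 7: d(7) · φ(126/7) = 2 · 6 = 12
  d = 9: d(9) · φ(126/9) = 3 · 6 = 18
  d = 14: d(14) · φ(126/14) = 4 · 6 = 24
  d = 18: d(18) · φ(126/18) = 6 · 6 = 36
  d = 21: d(21) · φ(126/21) = 4 · 2 = 8
  d = 42: d(42) · φ(126/42) = 8 · 2 = 16
  d = 63: d(63) · φ(126/63) = 6 · 1 = 6
  d = 126: d(126) · φ(126/126) = 12 · 1 = 12
Summing: (d * φ)(126) = 36 + 72 + 24 + 48 + 12 + 18 + 24 + 36 + 8 + 16 + 6 + 12 = 312.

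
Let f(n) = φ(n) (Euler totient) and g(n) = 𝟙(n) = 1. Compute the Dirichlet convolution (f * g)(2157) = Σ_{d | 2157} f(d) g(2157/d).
(φ * 𝟙)(2157) = 2157

Divisors of 2157: [1, 3, 719, 2157]. For each d | 2157:
  d = 1: φ(1) · 𝟙(2157/1) = 1 · 1 = 1
  d = 3: φ(3) · 𝟙(2157/3) = 2 · 1 = 2
  d = 719: φ(719) · 𝟙(2157/719) = 718 · 1 = 718
  d = 2157: φ(2157) · 𝟙(2157/2157) = 1436 · 1 = 1436
Summing: (φ * 𝟙)(2157) = 1 + 2 + 718 + 1436 = 2157.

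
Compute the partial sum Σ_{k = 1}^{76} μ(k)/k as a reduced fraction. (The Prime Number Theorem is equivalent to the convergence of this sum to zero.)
Σ μ(k)/k = -7431196043498463691814948/581852579989271773580304621

Values of μ(k) for 1 ≤ k ≤ 76: μ(1) = 1, μ(2) = -1, μ(3) = -1, μ(5) = -1, μ(6) = 1, μ(7) = -1, μ(10) = 1, μ(11) = -1, μ(13) = -1, μ(14) = 1, μ(15) = 1, μ(17) = -1, μ(19) = -1, μ(21) = 1, μ(22) = 1, μ(23) = -1, μ(26) = 1, μ(29) = -1, μ(30) = -1, μ(31) = -1, μ(33) = 1, μ(34) = 1, μ(35) = 1, μ(37) = -1, μ(38) = 1, μ(39) = 1, μ(41) = -1, μ(42) = -1, μ(43) = -1, μ(46) = 1, μ(47) = -1, μ(51) = 1, μ(53) = -1, μ(55) = 1, μ(57) = 1, μ(58) = 1, μ(59) = -1, μ(61) = -1, μ(62) = 1, μ(65) = 1, μ(66) = -1, μ(67) = -1, μ(69) = 1, μ(70) = -1, μ(71) = -1, μ(73) = -1, μ(74) = 1, with μ = 0 on non-squarefree integers. Summing μ(k)/k for k where μ(k) ≠ 0 gives -7431196043498463691814948/581852579989271773580304621 ≈ -0.0128. (PNT ⟺ this sum → 0 as n → ∞.)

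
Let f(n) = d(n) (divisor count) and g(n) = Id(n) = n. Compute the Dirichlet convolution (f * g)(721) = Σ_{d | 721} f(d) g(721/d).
(d * Id)(721) = 945

Divisors of 721: [1, 7, 103, 721]. For each d | 721:
  d = 1: d(1) · Id(721/1) = 1 · 721 = 721
  d = 7: d(7) · Id(721/7) = 2 · 103 = 206
  d = 103: d(103) · Id(721/103) = 2 · 7 = 14
  d = 721: d(721) · Id(721/721) = 4 · 1 = 4
Summing: (d * Id)(721) = 721 + 206 + 14 + 4 = 945.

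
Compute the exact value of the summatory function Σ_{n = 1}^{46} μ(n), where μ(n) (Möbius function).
Σ_{n ≤ 46} μ(n) = -2

Compute μ(n) for each 1 ≤ n ≤ 46: μ(1) = 1, μ(2) = -1, μ(3) = -1, μ(4) = 0, μ(5) = -1, μ(6) = 1, μ(7) = -1, μ(8) = 0, μ(9) = 0, μ(10) = 1, μ(11) = -1, μ(12) = 0, μ(13) = -1, μ(14) = 1, μ(15) = 1, μ(16) = 0, μ(17) = -1, μ(18) = 0, μ(19) = -1, μ(20) = 0, μ(21) = 1, μ(22) = 1, μ(23) = -1, μ(24) = 0, μ(25) = 0, μ(26) = 1, μ(27) = 0, μ(28) = 0, μ(29) = -1, μ(30) = -1, μ(31) = -1, μ(32) = 0, μ(33) = 1, μ(34) = 1, μ(35) = 1, μ(36) = 0, μ(37) = -1, μ(38) = 1, μ(39) = 1, μ(40) = 0, μ(41) = -1, μ(42) = -1, μ(43) = -1, μ(44) = 0, μ(45) = 0, μ(46) = 1. Summing all 46 values: -2. (Mertens function M(x) = Σ_{n ≤ x} μ(n); on average M(x) should be small (PNT ⟺ M(x) = o(x)).)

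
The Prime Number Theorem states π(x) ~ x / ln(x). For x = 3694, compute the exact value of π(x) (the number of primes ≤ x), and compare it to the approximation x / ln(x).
π(3694) = 515;  x/ln(x) ≈ 449.69;  relative error ≈ 12.68%.

Directly count primes up to 3694: π(3694) = 515. The PNT approximation gives 3694/ln(3694) ≈ 3694/8.21447 ≈ 449.69. Relative error (π(x) − x/ln(x)) / π(x) ≈ 12.68%; the approximation is known to undercount slightly (Li(x) is a better estimate).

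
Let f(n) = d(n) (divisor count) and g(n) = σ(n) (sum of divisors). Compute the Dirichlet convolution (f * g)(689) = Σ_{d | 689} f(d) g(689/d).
(d * σ)(689) = 896

Divisors of 689: [1, 13, 53, 689]. For each d | 689:
  d = 1: d(1) · σ(689/1) = 1 · 756 = 756
  d = 13: d(13) · σ(689/13) = 2 · 54 = 108
  d = 53: d(53) · σ(689/53) = 2 · 14 = 28
  d = 689: d(689) · σ(689/689) = 4 · 1 = 4
Summing: (d * σ)(689) = 756 + 108 + 28 + 4 = 896.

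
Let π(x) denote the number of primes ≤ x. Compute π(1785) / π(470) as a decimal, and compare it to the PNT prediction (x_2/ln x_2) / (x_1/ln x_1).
π(1785)/π(470) = 276/91 ≈ 3.0330;  PNT prediction ≈ 3.1210.

π(470) = 91 and π(1785) = 276, so π(1785)/π(470) ≈ 3.0330. The PNT-predicted ratio is (1785/ln(1785)) / (470/ln(470)) ≈ 3.1210. The two agree to within a few percent, as expected.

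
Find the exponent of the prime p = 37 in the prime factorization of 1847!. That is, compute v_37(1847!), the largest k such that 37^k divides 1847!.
v_37(1847!) = 50

Legendre's formula: v_p(n!) = Σ_{k ≥ 1} ⌊n / p^k⌋. For p = 37, n = 1847, the terms are:
  ⌊1847/37^1⌋ = ⌊1847/37⌋ = 49
  ⌊1847/37^2⌋ = ⌊1847/1369⌋ = 1
(the next term ⌊1847/37^3⌋ = 0, terminating the sum). Summing: v_37(1847!) = 49 + 1 = 50.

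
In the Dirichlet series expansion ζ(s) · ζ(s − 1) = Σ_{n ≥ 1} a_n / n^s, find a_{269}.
σ(269) = 270

In the product (Σ m^0/m^s)(Σ k / k^s) = Σ (Σ_{d | n} d) / n^s, the coefficient of 1/n^s is σ(n) = Σ_{d | n} d. For n = 269, divisors are [1, 269]; summing: σ(269) = 270.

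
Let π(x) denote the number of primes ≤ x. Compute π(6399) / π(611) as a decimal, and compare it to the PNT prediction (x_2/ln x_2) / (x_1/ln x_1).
π(6399)/π(611) = 834/111 ≈ 7.5135;  PNT prediction ≈ 7.6661.

π(611) = 111 and π(6399) = 834, so π(6399)/π(611) ≈ 7.5135. The PNT-predicted ratio is (6399/ln(6399)) / (611/ln(611)) ≈ 7.6661. The two agree to within a few percent, as expected.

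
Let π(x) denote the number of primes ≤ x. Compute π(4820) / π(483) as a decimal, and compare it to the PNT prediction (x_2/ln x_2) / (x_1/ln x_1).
π(4820)/π(483) = 649/92 ≈ 7.0543;  PNT prediction ≈ 7.2722.

π(483) = 92 and π(4820) = 649, so π(4820)/π(483) ≈ 7.0543. The PNT-predicted ratio is (4820/ln(4820)) / (483/ln(483)) ≈ 7.2722. The two agree to within a few percent, as expected.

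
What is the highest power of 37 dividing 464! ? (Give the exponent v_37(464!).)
v_37(464!) = 12

Legendre's formula: v_p(n!) = Σ_{k ≥ 1} ⌊n / p^k⌋. For p = 37, n = 464, the terms are:
  ⌊464/37^1⌋ = ⌊464/37⌋ = 12
(the next term ⌊464/37^2⌋ = 0, terminating the sum). Summing: v_37(464!) = 12 = 12.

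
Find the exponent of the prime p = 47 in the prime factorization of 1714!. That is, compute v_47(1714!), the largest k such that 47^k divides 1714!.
v_47(1714!) = 36

Legendre's formula: v_p(n!) = Σ_{k ≥ 1} ⌊n / p^k⌋. For p = 47, n = 1714, the terms are:
  ⌊1714/47^1⌋ = ⌊1714/47⌋ = 36
(the next term ⌊1714/47^2⌋ = 0, terminating the sum). Summing: v_47(1714!) = 36 = 36.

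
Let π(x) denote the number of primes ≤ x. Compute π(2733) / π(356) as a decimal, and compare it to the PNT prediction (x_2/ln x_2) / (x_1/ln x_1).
π(2733)/π(356) = 399/71 ≈ 5.6197;  PNT prediction ≈ 5.6996.

π(356) = 71 and π(2733) = 399, so π(2733)/π(356) ≈ 5.6197. The PNT-predicted ratio is (2733/ln(2733)) / (356/ln(356)) ≈ 5.6996. The two agree to within a few percent, as expected.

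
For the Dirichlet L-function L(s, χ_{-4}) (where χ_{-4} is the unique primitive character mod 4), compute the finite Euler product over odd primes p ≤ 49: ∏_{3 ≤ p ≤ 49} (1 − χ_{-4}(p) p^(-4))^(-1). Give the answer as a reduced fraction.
∏ = 424022009220093808147330044599350686845258380222853/428762185161728930691534489551822091105495385374720

The odd primes p ≤ 49 are [3, 5, 7, 11, 13, 17, 19, 23, 29, 31, 37, 41, 43, 47]. For each, χ(p) = 1 if p ≡ 1 mod 4, χ(p) = −1 if p ≡ 3 mod 4. Taking (1 − χ(p)/p^4)^(-1) = p^4/(p^4 − χ(p)): (1 − (-1)/3^4)^(-1) · (1 − (1)/5^4)^(-1) · (1 − (-1)/7^4)^(-1) · (1 − (-1)/11^4)^(-1) · (1 − (1)/13^4)^(-1) · (1 − (1)/17^4)^(-1) · (1 − (-1)/19^4)^(-1) · (1 − (-1)/23^4)^(-1) · (1 − (1)/29^4)^(-1) · (1 − (-1)/31^4)^(-1) · (1 − (1)/37^4)^(-1) · (1 − (1)/41^4)^(-1) · (1 − (-1)/43^4)^(-1) · (1 − (-1)/47^4)^(-1) = 424022009220093808147330044599350686845258380222853/428762185161728930691534489551822091105495385374720.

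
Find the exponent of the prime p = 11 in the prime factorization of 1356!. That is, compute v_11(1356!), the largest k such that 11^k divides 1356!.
v_11(1356!) = 135

Legendre's formula: v_p(n!) = Σ_{k ≥ 1} ⌊n / p^k⌋. For p = 11, n = 1356, the terms are:
  ⌊1356/11^1⌋ = ⌊1356/11⌋ = 123
  ⌊1356/11^2⌋ = ⌊1356/121⌋ = 11
  ⌊1356/11^3⌋ = ⌊1356/1331⌋ = 1
(the next term ⌊1356/11^4⌋ = 0, terminating the sum). Summing: v_11(1356!) = 123 + 11 + 1 = 135.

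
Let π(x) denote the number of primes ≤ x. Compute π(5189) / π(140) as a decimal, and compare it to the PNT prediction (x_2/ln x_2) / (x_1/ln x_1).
π(5189)/π(140) = 691/34 ≈ 20.3235;  PNT prediction ≈ 21.4113.

π(140) = 34 and π(5189) = 691, so π(5189)/π(140) ≈ 20.3235. The PNT-predicted ratio is (5189/ln(5189)) / (140/ln(140)) ≈ 21.4113. The two agree to within a few percent, as expected.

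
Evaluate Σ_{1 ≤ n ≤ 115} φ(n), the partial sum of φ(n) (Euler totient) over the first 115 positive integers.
Σ_{n ≤ 115} φ(n) = 4072

Compute φ(n) for each 1 ≤ n ≤ 115: φ(1) = 1, φ(2) = 1, φ(3) = 2, φ(4) = 2, φ(5) = 4, φ(6) = 2, φ(7) = 6, φ(8) = 4, φ(9) = 6, φ(10) = 4, φ(11) = 10, φ(12) = 4, φ(13) = 12, φ(14) = 6, φ(15) = 8, φ(16) = 8, φ(17) = 16, φ(18) = 6, φ(19) = 18, φ(20) = 8, φ(21) = 12, φ(22) = 10, φ(23) = 22, φ(24) = 8, φ(25) = 20, φ(26) = 12, φ(27) = 18, φ(28) = 12, φ(29) = 28, φ(30) = 8, φ(31) = 30, φ(32) = 16, φ(33) = 20, φ(34) = 16, φ(35) = 24, φ(36) = 12, φ(37) = 36, φ(38) = 18, φ(39) = 24, φ(40) = 16, φ(41) = 40, φ(42) = 12, φ(43) = 42, φ(44) = 20, φ(45) = 24, φ(46) = 22, φ(47) = 46, φ(48) = 16, φ(49) = 42, φ(50) = 20, φ(51) = 32, φ(52) = 24, φ(53) = 52, φ(54) = 18, φ(55) = 40, φ(56) = 24, φ(57) = 36, φ(58) = 28, φ(59) = 58, φ(60) = 16, φ(61) = 60, φ(62) = 30, φ(63) = 36, φ(64) = 32, φ(65) = 48, φ(66) = 20, φ(67) = 66, φ(68) = 32, φ(69) = 44, φ(70) = 24, φ(71) = 70, φ(72) = 24, φ(73) = 72, φ(74) = 36, φ(75) = 40, φ(76) = 36, φ(77) = 60, φ(78) = 24, φ(79) = 78, φ(80) = 32, φ(81) = 54, φ(82) = 40, φ(83) = 82, φ(84) = 24, φ(85) = 64, φ(86) = 42, φ(87) = 56, φ(88) = 40, φ(89) = 88, φ(90) = 24, φ(91) = 72, φ(92) = 44, φ(93) = 60, φ(94) = 46, φ(95) = 72, φ(96) = 32, φ(97) = 96, φ(98) = 42, φ(99) = 60, φ(100) = 40, φ(101) = 100, φ(102) = 32, φ(103) = 102, φ(104) = 48, φ(105) = 48, φ(106) = 52, φ(107) = 106, φ(108) = 36, φ(109) = 108, φ(110) = 40, φ(111) = 72, φ(112) = 48, φ(113) = 112, φ(114) = 36, φ(115) = 88. Summing all 115 values: 4072. (Average order: Σ_{n ≤ x} φ(n) ~ (3/π²) x². For x = 115, (3/π²)·115² ≈ 4019.92.)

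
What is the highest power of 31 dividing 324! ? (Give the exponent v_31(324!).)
v_31(324!) = 10

Legendre's formula: v_p(n!) = Σ_{k ≥ 1} ⌊n / p^k⌋. For p = 31, n = 324, the terms are:
  ⌊324/31^1⌋ = ⌊324/31⌋ = 10
(the next term ⌊324/31^2⌋ = 0, terminating the sum). Summing: v_31(324!) = 10 = 10.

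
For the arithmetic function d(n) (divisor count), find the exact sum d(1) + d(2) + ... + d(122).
Σ_{n ≤ 122} d(n) = 609

Compute d(n) for each 1 ≤ n ≤ 122: d(1) = 1, d(2) = 2, d(3) = 2, d(4) = 3, d(5) = 2, d(6) = 4, d(7) = 2, d(8) = 4, d(9) = 3, d(10) = 4, d(11) = 2, d(12) = 6, d(13) = 2, d(14) = 4, d(15) = 4, d(16) = 5, d(17) = 2, d(18) = 6, d(19) = 2, d(20) = 6, d(21) = 4, d(22) = 4, d(23) = 2, d(24) = 8, d(25) = 3, d(26) = 4, d(27) = 4, d(28) = 6, d(29) = 2, d(30) = 8, d(31) = 2, d(32) = 6, d(33) = 4, d(34) = 4, d(35) = 4, d(36) = 9, d(37) = 2, d(38) = 4, d(39) = 4, d(40) = 8, d(41) = 2, d(42) = 8, d(43) = 2, d(44) = 6, d(45) = 6, d(46) = 4, d(47) = 2, d(48) = 10, d(49) = 3, d(50) = 6, d(51) = 4, d(52) = 6, d(53) = 2, d(54) = 8, d(55) = 4, d(56) = 8, d(57) = 4, d(58) = 4, d(59) = 2, d(60) = 12, d(61) = 2, d(62) = 4, d(63) = 6, d(64) = 7, d(65) = 4, d(66) = 8, d(67) = 2, d(68) = 6, d(69) = 4, d(70) = 8, d(71) = 2, d(72) = 12, d(73) = 2, d(74) = 4, d(75) = 6, d(76) = 6, d(77) = 4, d(78) = 8, d(79) = 2, d(80) = 10, d(81) = 5, d(82) = 4, d(83) = 2, d(84) = 12, d(85) = 4, d(86) = 4, d(87) = 4, d(88) = 8, d(89) = 2, d(90) = 12, d(91) = 4, d(92) = 6, d(93) = 4, d(94) = 4, d(95) = 4, d(96) = 12, d(97) = 2, d(98) = 6, d(99) = 6, d(100) = 9, d(101) = 2, d(102) = 8, d(103) = 2, d(104) = 8, d(105) = 8, d(106) = 4, d(107) = 2, d(108) = 12, d(109) = 2, d(110) = 8, d(111) = 4, d(112) = 10, d(113) = 2, d(114) = 8, d(115) = 4, d(116) = 6, d(117) = 6, d(118) = 4, d(119) = 4, d(120) = 16, d(121) = 3, d(122) = 4. Summing all 122 values: 609. (Dirichlet's divisor formula: Σ_{n ≤ x} d(n) = x ln(x) + (2γ − 1) x + O(√x). For x = 122, the asymptotic estimate is ≈ 604.93.)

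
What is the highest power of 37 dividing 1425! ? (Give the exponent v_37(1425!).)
v_37(1425!) = 39

Legendre's formula: v_p(n!) = Σ_{k ≥ 1} ⌊n / p^k⌋. For p = 37, n = 1425, the terms are:
  ⌊1425/37^1⌋ = ⌊1425/37⌋ = 38
  ⌊1425/37^2⌋ = ⌊1425/1369⌋ = 1
(the next term ⌊1425/37^3⌋ = 0, terminating the sum). Summing: v_37(1425!) = 38 + 1 = 39.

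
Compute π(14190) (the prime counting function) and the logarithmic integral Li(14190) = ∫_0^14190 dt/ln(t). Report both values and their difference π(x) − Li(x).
π(14190) = 1669;  Li(14190) ≈ 1692.15;  π(x) − Li(x) ≈ -23.15.

Direct count of primes ≤ 14190 gives π(14190) = 1669. Numerical evaluation of the logarithmic integral gives Li(14190) ≈ 1692.15. The difference π(x) − Li(x) ≈ -23.15 is typically negative for small/moderate x (Li(x) overestimates), though Littlewood's theorem shows this sign changes infinitely often.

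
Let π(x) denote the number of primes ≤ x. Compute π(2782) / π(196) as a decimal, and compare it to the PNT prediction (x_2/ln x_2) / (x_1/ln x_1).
π(2782)/π(196) = 404/44 ≈ 9.1818;  PNT prediction ≈ 9.4462.

π(196) = 44 and π(2782) = 404, so π(2782)/π(196) ≈ 9.1818. The PNT-predicted ratio is (2782/ln(2782)) / (196/ln(196)) ≈ 9.4462. The two agree to within a few percent, as expected.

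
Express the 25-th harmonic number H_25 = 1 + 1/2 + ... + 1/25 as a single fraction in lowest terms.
H_25 = 34052522467/8923714800

Direct summation: H_25 = 1 + 1/2 + ... + 1/25. The least common denominator is lcm(1, ..., 25) = 26771144400; over this denominator the numerator is 26771144400 + 13385572200 + 8923714800 + 6692786100 + 5354228880 + 4461857400 + 3824449200 + 3346393050 + 2974571600 + 2677114440 + 2433740400 + 2230928700 + 2059318800 + 1912224600 + 1784742960 + 1673196525 + 1574773200 + 1487285800 + 1409007600 + 1338557220 + 1274816400 + 1216870200 + 1163962800 + 1115464350 + 1070845776 = 102157567401, so H_25 = 102157567401/26771144400; reducing by gcd(102157567401, 26771144400) = 3 gives 34052522467/8923714800 ≈ 3.81596. (The PNT-adjacent estimate ln(25) + γ ≈ 3.79609 matches within O(1/n).)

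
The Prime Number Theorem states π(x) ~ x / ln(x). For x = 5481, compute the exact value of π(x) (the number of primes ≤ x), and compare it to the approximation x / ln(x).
π(5481) = 724;  x/ln(x) ≈ 636.66;  relative error ≈ 12.06%.

Directly count primes up to 5481: π(5481) = 724. The PNT approximation gives 5481/ln(5481) ≈ 5481/8.60904 ≈ 636.66. Relative error (π(x) − x/ln(x)) / π(x) ≈ 12.06%; the approximation is known to undercount slightly (Li(x) is a better estimate).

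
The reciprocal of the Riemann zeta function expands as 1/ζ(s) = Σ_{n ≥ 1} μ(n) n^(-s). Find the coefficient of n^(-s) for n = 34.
μ(34) = 1

Factor n = 34 = 2 · 17. μ(n) = 0 if any exponent ≥ 2 (not squarefree); otherwise μ(n) = (−1)^{ω(n)} where ω(n) is the number of distinct prime factors. Applying: μ(34) = 1.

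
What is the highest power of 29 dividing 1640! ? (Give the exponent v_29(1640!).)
v_29(1640!) = 57

Legendre's formula: v_p(n!) = Σ_{k ≥ 1} ⌊n / p^k⌋. For p = 29, n = 1640, the terms are:
  ⌊1640/29^1⌋ = ⌊1640/29⌋ = 56
  ⌊1640/29^2⌋ = ⌊1640/841⌋ = 1
(the next term ⌊1640/29^3⌋ = 0, terminating the sum). Summing: v_29(1640!) = 56 + 1 = 57.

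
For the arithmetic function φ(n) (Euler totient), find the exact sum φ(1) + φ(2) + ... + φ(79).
Σ_{n ≤ 79} φ(n) = 1934

Compute φ(n) for each 1 ≤ n ≤ 79: φ(1) = 1, φ(2) = 1, φ(3) = 2, φ(4) = 2, φ(5) = 4, φ(6) = 2, φ(7) = 6, φ(8) = 4, φ(9) = 6, φ(10) = 4, φ(11) = 10, φ(12) = 4, φ(13) = 12, φ(14) = 6, φ(15) = 8, φ(16) = 8, φ(17) = 16, φ(18) = 6, φ(19) = 18, φ(20) = 8, φ(21) = 12, φ(22) = 10, φ(23) = 22, φ(24) = 8, φ(25) = 20, φ(26) = 12, φ(27) = 18, φ(28) = 12, φ(29) = 28, φ(30) = 8, φ(31) = 30, φ(32) = 16, φ(33) = 20, φ(34) = 16, φ(35) = 24, φ(36) = 12, φ(37) = 36, φ(38) = 18, φ(39) = 24, φ(40) = 16, φ(41) = 40, φ(42) = 12, φ(43) = 42, φ(44) = 20, φ(45) = 24, φ(46) = 22, φ(47) = 46, φ(48) = 16, φ(49) = 42, φ(50) = 20, φ(51) = 32, φ(52) = 24, φ(53) = 52, φ(54) = 18, φ(55) = 40, φ(56) = 24, φ(57) = 36, φ(58) = 28, φ(59) = 58, φ(60) = 16, φ(61) = 60, φ(62) = 30, φ(63) = 36, φ(64) = 32, φ(65) = 48, φ(66) = 20, φ(67) = 66, φ(68) = 32, φ(69) = 44, φ(70) = 24, φ(71) = 70, φ(72) = 24, φ(73) = 72, φ(74) = 36, φ(75) = 40, φ(76) = 36, φ(77) = 60, φ(78) = 24, φ(79) = 78. Summing all 79 values: 1934. (Average order: Σ_{n ≤ x} φ(n) ~ (3/π²) x². For x = 79, (3/π²)·79² ≈ 1897.04.)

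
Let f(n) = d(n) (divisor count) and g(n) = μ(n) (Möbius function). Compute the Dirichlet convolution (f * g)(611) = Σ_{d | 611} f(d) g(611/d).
(d * μ)(611) = 1

Divisors of 611: [1, 13, 47, 611]. For each d | 611:
  d = 1: d(1) · μ(611/1) = 1 · 1 = 1
  d = 13: d(13) · μ(611/13) = 2 · -1 = -2
  d = 47: d(47) · μ(611/47) = 2 · -1 = -2
  d = 611: d(611) · μ(611/611) = 4 · 1 = 4
Summing: (d * μ)(611) = 1 + -2 + -2 + 4 = 1.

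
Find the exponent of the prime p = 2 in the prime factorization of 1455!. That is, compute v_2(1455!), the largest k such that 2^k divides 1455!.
v_2(1455!) = 1447

Legendre's formula: v_p(n!) = Σ_{k ≥ 1} ⌊n / p^k⌋. For p = 2, n = 1455, the terms are:
  ⌊1455/2^1⌋ = ⌊1455/2⌋ = 727
  ⌊1455/2^2⌋ = ⌊1455/4⌋ = 363
  ⌊1455/2^3⌋ = ⌊1455/8⌋ = 181
  ⌊1455/2^4⌋ = ⌊1455/16⌋ = 90
  ⌊1455/2^5⌋ = ⌊1455/32⌋ = 45
  ⌊1455/2^6⌋ = ⌊1455/64⌋ = 22
  ⌊1455/2^7⌋ = ⌊1455/128⌋ = 11
  ⌊1455/2^8⌋ = ⌊1455/256⌋ = 5
  ⌊1455/2^9⌋ = ⌊1455/512⌋ = 2
  ⌊1455/2^10⌋ = ⌊1455/1024⌋ = 1
(the next term ⌊1455/2^11⌋ = 0, terminating the sum). Summing: v_2(1455!) = 727 + 363 + 181 + 90 + 45 + 22 + 11 + 5 + 2 + 1 = 1447.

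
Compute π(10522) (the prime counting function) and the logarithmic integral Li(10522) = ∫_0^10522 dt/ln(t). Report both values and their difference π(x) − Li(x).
π(10522) = 1286;  Li(10522) ≈ 1302.66;  π(x) − Li(x) ≈ -16.66.

Direct count of primes ≤ 10522 gives π(10522) = 1286. Numerical evaluation of the logarithmic integral gives Li(10522) ≈ 1302.66. The difference π(x) − Li(x) ≈ -16.66 is typically negative for small/moderate x (Li(x) overestimates), though Littlewood's theorem shows this sign changes infinitely often.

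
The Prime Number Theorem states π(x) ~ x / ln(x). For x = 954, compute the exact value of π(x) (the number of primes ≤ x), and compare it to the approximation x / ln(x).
π(954) = 162;  x/ln(x) ≈ 139.05;  relative error ≈ 14.16%.

Directly count primes up to 954: π(954) = 162. The PNT approximation gives 954/ln(954) ≈ 954/6.86066 ≈ 139.05. Relative error (π(x) − x/ln(x)) / π(x) ≈ 14.16%; the approximation is known to undercount slightly (Li(x) is a better estimate).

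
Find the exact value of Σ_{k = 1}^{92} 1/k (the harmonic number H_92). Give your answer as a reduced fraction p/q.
H_92 = 3668893996878372053122809260004199377461/718766754945489455304472257065075294400

Direct summation: H_92 = 1 + 1/2 + ... + 1/92. The least common denominator is lcm(1, ..., 92) = 718766754945489455304472257065075294400; over this denominator the numerator is 718766754945489455304472257065075294400 + 359383377472744727652236128532537647200 + 239588918315163151768157419021691764800 + 179691688736372363826118064266268823600 + 143753350989097891060894451413015058880 + 119794459157581575884078709510845882400 + 102680964992212779329210322437867899200 + 89845844368186181913059032133134411800 + 79862972771721050589385806340563921600 + 71876675494548945530447225706507529440 + 65342432267771768664042932460461390400 + 59897229578790787942039354755422941200 + 55289750380422265792651712081928868800 + 51340482496106389664605161218933949600 + 47917783663032630353631483804338352960 + 44922922184093090956529516066567205900 + 42280397349734673841439544533239723200 + 39931486385860525294692903170281960800 + 37829829207657339752866960898161857600 + 35938337747274472765223612853253764720 + 34226988330737593109736774145955966400 + 32671216133885884332021466230230695200 + 31250728475890845882803141611525012800 + 29948614789395393971019677377711470600 + 28750670197819578212178890282603011776 + 27644875190211132896325856040964434400 + 26620990923907016863128602113521307200 + 25670241248053194832302580609466974800 + 24785060515361705355326629553968113600 + 23958891831516315176815741902169176480 + 23186024353080305009821685711776622400 + 22461461092046545478264758033283602950 + 21780810755923922888014310820153796800 + 21140198674867336920719772266619861600 + 20536192998442555865842064487573579840 + 19965743192930262647346451585140980400 + 19426128512040255548769520461218251200 + 18914914603828669876433480449080928800 + 18429916793474088597550570693976289600 + 17969168873637236382611806426626882360 + 17530896462085108665962737977196958400 + 17113494165368796554868387072977983200 + 16715505928964871053592378071280820800 + 16335608066942942166010733115115347600 + 15972594554344210117877161268112784320 + 15625364237945422941401570805762506400 + 15292909679691265006478133129044155200 + 14974307394697696985509838688855735300 + 14668709284601825618458617491123985600 + 14375335098909789106089445141301505888 + 14093465783244891280479848177746574400 + 13822437595105566448162928020482217200 + 13561636885763951986876835038963684800 + 13310495461953508431564301056760653600 + 13068486453554353732808586492092278080 + 12835120624026597416151290304733487400 + 12609943069219113250955653632720619200 + 12392530257680852677663314776984056800 + 12182487371957448394991055204492801600 + 11979445915758157588407870951084588240 + 11783061556483433693515938640411070400 + 11593012176540152504910842855888311200 + 11408996110245864369912258048651988800 + 11230730546023272739132379016641801475 + 11057950076084453158530342416385773760 + 10890405377961961444007155410076898400 + 10727862014111782914992123239777243200 + 10570099337433668460359886133309930800 + 10416909491963615294267713870508337600 + 10268096499221277932921032243786789920 + 10123475421767457116964397986832046400 + 9982871596465131323673225792570490200 + 9846119930760129524718798041987332800 + 9713064256020127774384760230609125600 + 9583556732606526070726296760867670592 + 9457457301914334938216740224540464400 + 9334633181110252666291847494351627200 + 9214958396737044298775285346988144800 + 9098313353740372851955345026140193600 + 8984584436818618191305903213313441180 + 8873663641302338954376200704507102400 + 8765448231042554332981368988598479200 + 8659840421029993437403280205603316800 + 8556747082684398277434193536488991600 + 8456079469946934768287908906647944640 + 8357752964482435526796189035640410400 + 8261686838453901785108876517989371200 + 8167804033471471083005366557557673800 + 8076030954443701744994070304101969600 + 7986297277172105058938580634056392160 + 7898535768631752256093101725989838400 + 7812682118972711470700785402881253200 = 3668893996878372053122809260004199377461, so H_92 = 3668893996878372053122809260004199377461/718766754945489455304472257065075294400 (already in lowest terms) ≈ 5.10443. (The PNT-adjacent estimate ln(92) + γ ≈ 5.09900 matches within O(1/n).)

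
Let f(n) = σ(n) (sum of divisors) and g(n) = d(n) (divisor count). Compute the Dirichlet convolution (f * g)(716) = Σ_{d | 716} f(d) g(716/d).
(σ * d)(716) = 2912

Divisors of 716: [1, 2, 4, 179, 358, 716]. For each d | 716:
  d = 1: σ(1) · d(716/1) = 1 · 6 = 6
  d = 2: σ(2) · d(716/2) = 3 · 4 = 12
  d = 4: σ(4) · d(716/4) = 7 · 2 = 14
  d = 179: σ(179) · d(716/179) = 180 · 3 = 540
  d = 358: σ(358) · d(716/358) = 540 · 2 = 1080
  d = 716: σ(716) · d(716/716) = 1260 · 1 = 1260
Summing: (σ * d)(716) = 6 + 12 + 14 + 540 + 1080 + 1260 = 2912.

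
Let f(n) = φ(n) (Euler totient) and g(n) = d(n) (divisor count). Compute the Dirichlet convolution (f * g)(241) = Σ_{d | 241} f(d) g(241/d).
(φ * d)(241) = 242

Divisors of 241: [1, 241]. For each d | 241:
  d = 1: φ(1) · d(241/1) = 1 · 2 = 2
  d = 241: φ(241) · d(241/241) = 240 · 1 = 240
Summing: (φ * d)(241) = 2 + 240 = 242.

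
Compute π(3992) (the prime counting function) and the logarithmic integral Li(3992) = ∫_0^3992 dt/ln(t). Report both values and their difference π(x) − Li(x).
π(3992) = 550;  Li(3992) ≈ 564.40;  π(x) − Li(x) ≈ -14.40.

Direct count of primes ≤ 3992 gives π(3992) = 550. Numerical evaluation of the logarithmic integral gives Li(3992) ≈ 564.40. The difference π(x) − Li(x) ≈ -14.40 is typically negative for small/moderate x (Li(x) overestimates), though Littlewood's theorem shows this sign changes infinitely often.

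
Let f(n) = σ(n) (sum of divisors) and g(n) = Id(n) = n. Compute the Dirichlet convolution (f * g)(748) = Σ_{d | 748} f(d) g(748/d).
(σ * Id)(748) = 13685

Divisors of 748: [1, 2, 4, 11, 17, 22, 34, 44, 68, 187, 374, 748]. For each d | 748:
  d = 1: σ(1) · Id(748/1) = 1 · 748 = 748
  d = 2: σ(2) · Id(748/2) = 3 · 374 = 1122
  d = 4: σ(4) · Id(748/4) = 7 · 187 = 1309
  d = 11: σ(11) · Id(748/11) = 12 · 68 = 816
  d = 17: σ(17) · Id(748/17) = 18 · 44 = 792
  d = 22: σ(22) · Id(748/22) = 36 · 34 = 1224
  d = 34: σ(34) · Id(748/34) = 54 · 22 = 1188
  d = 44: σ(44) · Id(748/44) = 84 · 17 = 1428
  d = 68: σ(68) · Id(748/68) = 126 · 11 = 1386
  d = 187: σ(187) · Id(748/187) = 216 · 4 = 864
  d = 374: σ(374) · Id(748/374) = 648 · 2 = 1296
  d = 748: σ(748) · Id(748/748) = 1512 · 1 = 1512
Summing: (σ * Id)(748) = 748 + 1122 + 1309 + 816 + 792 + 1224 + 1188 + 1428 + 1386 + 864 + 1296 + 1512 = 13685.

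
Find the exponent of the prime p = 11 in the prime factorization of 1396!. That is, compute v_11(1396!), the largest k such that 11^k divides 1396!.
v_11(1396!) = 138

Legendre's formula: v_p(n!) = Σ_{k ≥ 1} ⌊n / p^k⌋. For p = 11, n = 1396, the terms are:
  ⌊1396/11^1⌋ = ⌊1396/11⌋ = 126
  ⌊1396/11^2⌋ = ⌊1396/121⌋ = 11
  ⌊1396/11^3⌋ = ⌊1396/1331⌋ = 1
(the next term ⌊1396/11^4⌋ = 0, terminating the sum). Summing: v_11(1396!) = 126 + 11 + 1 = 138.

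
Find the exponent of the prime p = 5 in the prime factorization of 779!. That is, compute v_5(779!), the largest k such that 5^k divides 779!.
v_5(779!) = 193

Legendre's formula: v_p(n!) = Σ_{k ≥ 1} ⌊n / p^k⌋. For p = 5, n = 779, the terms are:
  ⌊779/5^1⌋ = ⌊779/5⌋ = 155
  ⌊779/5^2⌋ = ⌊779/25⌋ = 31
  ⌊779/5^3⌋ = ⌊779/125⌋ = 6
  ⌊779/5^4⌋ = ⌊779/625⌋ = 1
(the next term ⌊779/5^5⌋ = 0, terminating the sum). Summing: v_5(779!) = 155 + 31 + 6 + 1 = 193.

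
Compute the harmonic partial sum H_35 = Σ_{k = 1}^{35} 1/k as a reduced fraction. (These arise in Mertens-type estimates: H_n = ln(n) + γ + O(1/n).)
H_35 = 54437269998109/13127595717600

Direct summation: H_35 = 1 + 1/2 + ... + 1/35. The least common denominator is lcm(1, ..., 35) = 144403552893600; over this denominator the numerator is 144403552893600 + 72201776446800 + 48134517631200 + 36100888223400 + 28880710578720 + 24067258815600 + 20629078984800 + 18050444111700 + 16044839210400 + 14440355289360 + 13127595717600 + 12033629407800 + 11107965607200 + 10314539492400 + 9626903526240 + 9025222055850 + 8494326640800 + 8022419605200 + 7600186994400 + 7220177644680 + 6876359661600 + 6563797858800 + 6278415343200 + 6016814703900 + 5776142115744 + 5553982803600 + 5348279736800 + 5157269746200 + 4979432858400 + 4813451763120 + 4658179125600 + 4512611027925 + 4375865239200 + 4247163320400 + 4125815796960 = 598809969979199, so H_35 = 598809969979199/144403552893600; reducing by gcd(598809969979199, 144403552893600) = 11 gives 54437269998109/13127595717600 ≈ 4.14678. (The PNT-adjacent estimate ln(35) + γ ≈ 4.13256 matches within O(1/n).)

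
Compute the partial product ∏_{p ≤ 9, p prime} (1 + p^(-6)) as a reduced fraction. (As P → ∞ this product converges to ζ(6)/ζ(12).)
∏ = 17446405561/17153224200

The primes p ≤ 9 are [2, 3, 5, 7]. For each, (1 + 1/p^6) = (p^6 + 1)/p^6. Multiplying these fractions over p ∈ [2, 3, 5, 7] gives 17446405561/17153224200. (In the limit P → ∞ this tends to ζ(6)/ζ(12).)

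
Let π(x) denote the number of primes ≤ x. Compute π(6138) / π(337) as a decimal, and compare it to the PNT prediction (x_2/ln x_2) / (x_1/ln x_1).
π(6138)/π(337) = 800/68 ≈ 11.7647;  PNT prediction ≈ 12.1534.

π(337) = 68 and π(6138) = 800, so π(6138)/π(337) ≈ 11.7647. The PNT-predicted ratio is (6138/ln(6138)) / (337/ln(337)) ≈ 12.1534. The two agree to within a few percent, as expected.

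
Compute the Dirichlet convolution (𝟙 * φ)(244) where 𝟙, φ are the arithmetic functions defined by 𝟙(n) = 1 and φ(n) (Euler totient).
(𝟙 * φ)(244) = 244

Divisors of 244: [1, 2, 4, 61, 122, 244]. For each d | 244:
  d = 1: 𝟙(1) · φ(244/1) = 1 · 120 = 120
  d = 2: 𝟙(2) · φ(244/2) = 1 · 60 = 60
  d = 4: 𝟙(4) · φ(244/4) = 1 · 60 = 60
  d = 61: 𝟙(61) · φ(244/61) = 1 · 2 = 2
  d = 122: 𝟙(122) · φ(244/122) = 1 · 1 = 1
  d = 244: 𝟙(244) · φ(244/244) = 1 · 1 = 1
Summing: (𝟙 * φ)(244) = 120 + 60 + 60 + 2 + 1 + 1 = 244.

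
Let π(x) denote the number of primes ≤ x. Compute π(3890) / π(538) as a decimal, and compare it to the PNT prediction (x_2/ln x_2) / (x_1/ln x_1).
π(3890)/π(538) = 539/99 ≈ 5.4444;  PNT prediction ≈ 5.5000.

π(538) = 99 and π(3890) = 539, so π(3890)/π(538) ≈ 5.4444. The PNT-predicted ratio is (3890/ln(3890)) / (538/ln(538)) ≈ 5.5000. The two agree to within a few percent, as expected.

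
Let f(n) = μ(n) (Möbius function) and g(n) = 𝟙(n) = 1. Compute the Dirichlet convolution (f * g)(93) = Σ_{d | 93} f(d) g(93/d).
(μ * 𝟙)(93) = 0

Divisors of 93: [1, 3, 31, 93]. For each d | 93:
  d = 1: μ(1) · 𝟙(93/1) = 1 · 1 = 1
  d = 3: μ(3) · 𝟙(93/3) = -1 · 1 = -1
  d = 31: μ(31) · 𝟙(93/31) = -1 · 1 = -1
  d = 93: μ(93) · 𝟙(93/93) = 1 · 1 = 1
Summing: (μ * 𝟙)(93) = 1 + -1 + -1 + 1 = 0.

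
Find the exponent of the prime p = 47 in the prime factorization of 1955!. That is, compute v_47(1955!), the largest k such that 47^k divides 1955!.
v_47(1955!) = 41

Legendre's formula: v_p(n!) = Σ_{k ≥ 1} ⌊n / p^k⌋. For p = 47, n = 1955, the terms are:
  ⌊1955/47^1⌋ = ⌊1955/47⌋ = 41
(the next term ⌊1955/47^2⌋ = 0, terminating the sum). Summing: v_47(1955!) = 41 = 41.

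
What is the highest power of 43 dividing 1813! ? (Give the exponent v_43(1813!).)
v_43(1813!) = 42

Legendre's formula: v_p(n!) = Σ_{k ≥ 1} ⌊n / p^k⌋. For p = 43, n = 1813, the terms are:
  ⌊1813/43^1⌋ = ⌊1813/43⌋ = 42
(the next term ⌊1813/43^2⌋ = 0, terminating the sum). Summing: v_43(1813!) = 42 = 42.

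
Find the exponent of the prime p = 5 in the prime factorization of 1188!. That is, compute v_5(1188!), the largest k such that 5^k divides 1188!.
v_5(1188!) = 294

Legendre's formula: v_p(n!) = Σ_{k ≥ 1} ⌊n / p^k⌋. For p = 5, n = 1188, the terms are:
  ⌊1188/5^1⌋ = ⌊1188/5⌋ = 237
  ⌊1188/5^2⌋ = ⌊1188/25⌋ = 47
  ⌊1188/5^3⌋ = ⌊1188/125⌋ = 9
  ⌊1188/5^4⌋ = ⌊1188/625⌋ = 1
(the next term ⌊1188/5^5⌋ = 0, terminating the sum). Summing: v_5(1188!) = 237 + 47 + 9 + 1 = 294.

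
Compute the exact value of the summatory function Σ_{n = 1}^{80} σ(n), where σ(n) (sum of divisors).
Σ_{n ≤ 80} σ(n) = 5314

Compute σ(n) for each 1 ≤ n ≤ 80: σ(1) = 1, σ(2) = 3, σ(3) = 4, σ(4) = 7, σ(5) = 6, σ(6) = 12, σ(7) = 8, σ(8) = 15, σ(9) = 13, σ(10) = 18, σ(11) = 12, σ(12) = 28, σ(13) = 14, σ(14) = 24, σ(15) = 24, σ(16) = 31, σ(17) = 18, σ(18) = 39, σ(19) = 20, σ(20) = 42, σ(21) = 32, σ(22) = 36, σ(23) = 24, σ(24) = 60, σ(25) = 31, σ(26) = 42, σ(27) = 40, σ(28) = 56, σ(29) = 30, σ(30) = 72, σ(31) = 32, σ(32) = 63, σ(33) = 48, σ(34) = 54, σ(35) = 48, σ(36) = 91, σ(37) = 38, σ(38) = 60, σ(39) = 56, σ(40) = 90, σ(41) = 42, σ(42) = 96, σ(43) = 44, σ(44) = 84, σ(45) = 78, σ(46) = 72, σ(47) = 48, σ(48) = 124, σ(49) = 57, σ(50) = 93, σ(51) = 72, σ(52) = 98, σ(53) = 54, σ(54) = 120, σ(55) = 72, σ(56) = 120, σ(57) = 80, σ(58) = 90, σ(59) = 60, σ(60) = 168, σ(61) = 62, σ(62) = 96, σ(63) = 104, σ(64) = 127, σ(65) = 84, σ(66) = 144, σ(67) = 68, σ(68) = 126, σ(69) = 96, σ(70) = 144, σ(71) = 72, σ(72) = 195, σ(73) = 74, σ(74) = 114, σ(75) = 124, σ(76) = 140, σ(77) = 96, σ(78) = 168, σ(79) = 80, σ(80) = 186. Summing all 80 values: 5314. (Average order: Σ_{n ≤ x} σ(n) ~ (π²/12) x². For x = 80, (π²/12)·80² ≈ 5263.79.)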